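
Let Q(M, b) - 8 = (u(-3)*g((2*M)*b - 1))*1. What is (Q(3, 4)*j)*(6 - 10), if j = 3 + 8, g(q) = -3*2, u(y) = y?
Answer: -1144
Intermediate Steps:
g(q) = -6
Q(M, b) = 26 (Q(M, b) = 8 - 3*(-6)*1 = 8 + 18*1 = 8 + 18 = 26)
j = 11
(Q(3, 4)*j)*(6 - 10) = (26*11)*(6 - 10) = 286*(-4) = -1144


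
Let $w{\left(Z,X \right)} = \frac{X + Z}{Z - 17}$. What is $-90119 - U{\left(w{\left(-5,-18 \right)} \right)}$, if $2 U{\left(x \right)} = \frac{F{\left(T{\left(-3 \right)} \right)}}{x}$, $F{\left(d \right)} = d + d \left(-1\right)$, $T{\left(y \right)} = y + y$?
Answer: $-90119$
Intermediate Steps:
$T{\left(y \right)} = 2 y$
$F{\left(d \right)} = 0$ ($F{\left(d \right)} = d - d = 0$)
$w{\left(Z,X \right)} = \frac{X + Z}{-17 + Z}$
$U{\left(x \right)} = 0$ ($U{\left(x \right)} = \frac{0 \frac{1}{x}}{2} = \frac{1}{2} \cdot 0 = 0$)
$-90119 - U{\left(w{\left(-5,-18 \right)} \right)} = -90119 - 0 = -90119 + 0 = -90119$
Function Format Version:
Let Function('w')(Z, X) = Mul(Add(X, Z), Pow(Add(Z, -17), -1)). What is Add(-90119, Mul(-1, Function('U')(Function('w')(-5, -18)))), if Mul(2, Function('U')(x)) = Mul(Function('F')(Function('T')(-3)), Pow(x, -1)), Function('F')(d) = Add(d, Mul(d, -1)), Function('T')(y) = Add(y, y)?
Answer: -90119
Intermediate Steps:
Function('T')(y) = Mul(2, y)
Function('F')(d) = 0 (Function('F')(d) = Add(d, Mul(-1, d)) = 0)
Function('w')(Z, X) = Mul(Pow(Add(-17, Z), -1), Add(X, Z)) (Function('w')(Z, X) = Mul(Add(X, Z), Pow(Add(-17, Z), -1)) = Mul(Pow(Add(-17, Z), -1), Add(X, Z)))
Function('U')(x) = 0 (Function('U')(x) = Mul(Rational(1, 2), Mul(0, Pow(x, -1))) = Mul(Rational(1, 2), 0) = 0)
Add(-90119, Mul(-1, Function('U')(Function('w')(-5, -18)))) = Add(-90119, Mul(-1, 0)) = Add(-90119, 0) = -90119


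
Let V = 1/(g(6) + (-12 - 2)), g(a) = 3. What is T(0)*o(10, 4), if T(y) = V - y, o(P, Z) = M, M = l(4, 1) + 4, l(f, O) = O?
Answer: -5/11 ≈ -0.45455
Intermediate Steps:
V = -1/11 (V = 1/(3 + (-12 - 2)) = 1/(3 - 14) = 1/(-11) = -1/11 ≈ -0.090909)
M = 5 (M = 1 + 4 = 5)
o(P, Z) = 5
T(y) = -1/11 - y
T(0)*o(10, 4) = (-1/11 - 1*0)*5 = (-1/11 + 0)*5 = -1/11*5 = -5/11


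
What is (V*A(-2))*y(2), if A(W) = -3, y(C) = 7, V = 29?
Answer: -609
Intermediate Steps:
(V*A(-2))*y(2) = (29*(-3))*7 = -87*7 = -609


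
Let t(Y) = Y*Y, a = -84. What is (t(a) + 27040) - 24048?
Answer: 10048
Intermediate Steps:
t(Y) = Y**2
(t(a) + 27040) - 24048 = ((-84)**2 + 27040) - 24048 = (7056 + 27040) - 24048 = 34096 - 24048 = 10048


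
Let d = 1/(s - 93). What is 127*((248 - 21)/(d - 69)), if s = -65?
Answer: -4554982/10903 ≈ -417.77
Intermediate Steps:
d = -1/158 (d = 1/(-65 - 93) = 1/(-158) = -1/158 ≈ -0.0063291)
127*((248 - 21)/(d - 69)) = 127*((248 - 21)/(-1/158 - 69)) = 127*(227/(-10903/158)) = 127*(227*(-158/10903)) = 127*(-35866/10903) = -4554982/10903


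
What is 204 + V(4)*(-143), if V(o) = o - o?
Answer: 204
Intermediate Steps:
V(o) = 0
204 + V(4)*(-143) = 204 + 0*(-143) = 204 + 0 = 204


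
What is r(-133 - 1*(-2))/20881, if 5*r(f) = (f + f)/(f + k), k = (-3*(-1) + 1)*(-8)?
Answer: 262/17018015 ≈ 1.5395e-5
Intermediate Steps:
k = -32 (k = (3 + 1)*(-8) = 4*(-8) = -32)
r(f) = 2*f/(5*(-32 + f)) (r(f) = ((f + f)/(f - 32))/5 = ((2*f)/(-32 + f))/5 = (2*f/(-32 + f))/5 = 2*f/(5*(-32 + f)))
r(-133 - 1*(-2))/20881 = (2*(-133 - 1*(-2))/(5*(-32 + (-133 - 1*(-2)))))/20881 = (2*(-133 + 2)/(5*(-32 + (-133 + 2))))*(1/20881) = ((⅖)*(-131)/(-32 - 131))*(1/20881) = ((⅖)*(-131)/(-163))*(1/20881) = ((⅖)*(-131)*(-1/163))*(1/20881) = (262/815)*(1/20881) = 262/17018015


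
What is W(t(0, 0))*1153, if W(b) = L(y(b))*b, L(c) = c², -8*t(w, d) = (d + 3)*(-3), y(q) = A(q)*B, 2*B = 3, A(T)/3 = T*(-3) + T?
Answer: 68083497/512 ≈ 1.3298e+5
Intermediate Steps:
A(T) = -6*T (A(T) = 3*(T*(-3) + T) = 3*(-3*T + T) = 3*(-2*T) = -6*T)
B = 3/2 (B = (½)*3 = 3/2 ≈ 1.5000)
y(q) = -9*q (y(q) = -6*q*(3/2) = -9*q)
t(w, d) = 9/8 + 3*d/8 (t(w, d) = -(d + 3)*(-3)/8 = -(3 + d)*(-3)/8 = -(-9 - 3*d)/8 = 9/8 + 3*d/8)
W(b) = 81*b³ (W(b) = (-9*b)²*b = (81*b²)*b = 81*b³)
W(t(0, 0))*1153 = (81*(9/8 + (3/8)*0)³)*1153 = (81*(9/8 + 0)³)*1153 = (81*(9/8)³)*1153 = (81*(729/512))*1153 = (59049/512)*1153 = 68083497/512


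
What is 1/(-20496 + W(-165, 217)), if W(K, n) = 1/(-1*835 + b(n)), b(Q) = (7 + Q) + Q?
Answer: -394/8075425 ≈ -4.8790e-5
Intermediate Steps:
b(Q) = 7 + 2*Q
W(K, n) = 1/(-828 + 2*n) (W(K, n) = 1/(-1*835 + (7 + 2*n)) = 1/(-835 + (7 + 2*n)) = 1/(-828 + 2*n))
1/(-20496 + W(-165, 217)) = 1/(-20496 + 1/(2*(-414 + 217))) = 1/(-20496 + (½)/(-197)) = 1/(-20496 + (½)*(-1/197)) = 1/(-20496 - 1/394) = 1/(-8075425/394) = -394/8075425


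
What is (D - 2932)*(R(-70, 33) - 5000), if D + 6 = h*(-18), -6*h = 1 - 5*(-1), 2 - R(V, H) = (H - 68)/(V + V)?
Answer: 14594890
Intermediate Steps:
R(V, H) = 2 - (-68 + H)/(2*V) (R(V, H) = 2 - (H - 68)/(V + V) = 2 - (-68 + H)/(2*V))
h = -1 (h = -(1 - 5*(-1))/6 = -(1 + 5)/6 = -1/6*6 = -1)
D = 12 (D = -6 - 1*(-18) = -6 + 18 = 12)
(D - 2932)*(R(-70, 33) - 5000) = (12 - 2932)*((1/2)*(68 - 1*33 + 4*(-70))/(-70) - 5000) = -2920*((1/2)*(-1/70)*(68 - 33 - 280) - 5000) = -2920*((1/2)*(-1/70)*(-245) - 5000) = -2920*(7/4 - 5000) = -2920*(-19993/4) = 14594890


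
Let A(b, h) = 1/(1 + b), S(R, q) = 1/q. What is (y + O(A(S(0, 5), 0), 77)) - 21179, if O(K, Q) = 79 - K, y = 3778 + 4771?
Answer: -75311/6 ≈ -12552.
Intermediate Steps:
y = 8549
(y + O(A(S(0, 5), 0), 77)) - 21179 = (8549 + (79 - 1/(1 + 1/5))) - 21179 = (8549 + (79 - 1/(1 + ⅕))) - 21179 = (8549 + (79 - 1/6/5)) - 21179 = (8549 + (79 - 1*⅚)) - 21179 = (8549 + (79 - ⅚)) - 21179 = (8549 + 469/6) - 21179 = 51763/6 - 21179 = -75311/6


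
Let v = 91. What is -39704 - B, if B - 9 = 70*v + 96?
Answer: -46179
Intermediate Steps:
B = 6475 (B = 9 + (70*91 + 96) = 9 + (6370 + 96) = 9 + 6466 = 6475)
-39704 - B = -39704 - 1*6475 = -39704 - 6475 = -46179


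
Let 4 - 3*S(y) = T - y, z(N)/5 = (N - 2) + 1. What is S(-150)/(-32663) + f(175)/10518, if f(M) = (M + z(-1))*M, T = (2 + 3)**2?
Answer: 314581217/114516478 ≈ 2.7470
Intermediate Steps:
T = 25 (T = 5**2 = 25)
z(N) = -5 + 5*N (z(N) = 5*((N - 2) + 1) = 5*((-2 + N) + 1) = 5*(-1 + N) = -5 + 5*N)
S(y) = -7 + y/3 (S(y) = 4/3 - (25 - y)/3 = 4/3 + (-25/3 + y/3) = -7 + y/3)
f(M) = M*(-10 + M) (f(M) = (M + (-5 + 5*(-1)))*M = (M + (-5 - 5))*M = (M - 10)*M = (-10 + M)*M = M*(-10 + M))
S(-150)/(-32663) + f(175)/10518 = (-7 + (1/3)*(-150))/(-32663) + (175*(-10 + 175))/10518 = (-7 - 50)*(-1/32663) + (175*165)*(1/10518) = -57*(-1/32663) + 28875*(1/10518) = 57/32663 + 9625/3506 = 314581217/114516478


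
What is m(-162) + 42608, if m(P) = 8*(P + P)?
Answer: 40016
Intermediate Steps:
m(P) = 16*P (m(P) = 8*(2*P) = 16*P)
m(-162) + 42608 = 16*(-162) + 42608 = -2592 + 42608 = 40016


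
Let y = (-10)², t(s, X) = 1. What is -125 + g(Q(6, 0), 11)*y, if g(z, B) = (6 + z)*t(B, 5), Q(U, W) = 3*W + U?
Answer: 1075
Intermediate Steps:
Q(U, W) = U + 3*W
g(z, B) = 6 + z (g(z, B) = (6 + z)*1 = 6 + z)
y = 100
-125 + g(Q(6, 0), 11)*y = -125 + (6 + (6 + 3*0))*100 = -125 + (6 + (6 + 0))*100 = -125 + (6 + 6)*100 = -125 + 12*100 = -125 + 1200 = 1075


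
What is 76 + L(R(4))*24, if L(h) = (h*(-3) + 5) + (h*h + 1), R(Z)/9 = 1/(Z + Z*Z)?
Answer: 9623/50 ≈ 192.46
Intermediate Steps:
R(Z) = 9/(Z + Z**2) (R(Z) = 9/(Z + Z*Z) = 9/(Z + Z**2))
L(h) = 6 + h**2 - 3*h (L(h) = (-3*h + 5) + (h**2 + 1) = (5 - 3*h) + (1 + h**2) = 6 + h**2 - 3*h)
76 + L(R(4))*24 = 76 + (6 + (9/(4*(1 + 4)))**2 - 27/(4*(1 + 4)))*24 = 76 + (6 + (9*(1/4)/5)**2 - 27/(4*5))*24 = 76 + (6 + (9*(1/4)*(1/5))**2 - 27/(4*5))*24 = 76 + (6 + (9/20)**2 - 3*9/20)*24 = 76 + (6 + 81/400 - 27/20)*24 = 76 + (1941/400)*24 = 76 + 5823/50 = 9623/50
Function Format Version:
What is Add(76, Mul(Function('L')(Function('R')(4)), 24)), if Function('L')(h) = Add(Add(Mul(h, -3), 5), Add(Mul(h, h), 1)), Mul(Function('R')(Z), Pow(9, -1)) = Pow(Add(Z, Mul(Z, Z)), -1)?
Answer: Rational(9623, 50) ≈ 192.46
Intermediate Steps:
Function('R')(Z) = Mul(9, Pow(Add(Z, Pow(Z, 2)), -1)) (Function('R')(Z) = Mul(9, Pow(Add(Z, Mul(Z, Z)), -1)) = Mul(9, Pow(Add(Z, Pow(Z, 2)), -1)))
Function('L')(h) = Add(6, Pow(h, 2), Mul(-3, h)) (Function('L')(h) = Add(Add(Mul(-3, h), 5), Add(Pow(h, 2), 1)) = Add(Add(5, Mul(-3, h)), Add(1, Pow(h, 2))) = Add(6, Pow(h, 2), Mul(-3, h)))
Add(76, Mul(Function('L')(Function('R')(4)), 24)) = Add(76, Mul(Add(6, Pow(Mul(9, Pow(4, -1), Pow(Add(1, 4), -1)), 2), Mul(-3, Mul(9, Pow(4, -1), Pow(Add(1, 4), -1)))), 24)) = Add(76, Mul(Add(6, Pow(Mul(9, Rational(1, 4), Pow(5, -1)), 2), Mul(-3, Mul(9, Rational(1, 4), Pow(5, -1)))), 24)) = Add(76, Mul(Add(6, Pow(Mul(9, Rational(1, 4), Rational(1, 5)), 2), Mul(-3, Mul(9, Rational(1, 4), Rational(1, 5)))), 24)) = Add(76, Mul(Add(6, Pow(Rational(9, 20), 2), Mul(-3, Rational(9, 20))), 24)) = Add(76, Mul(Add(6, Rational(81, 400), Rational(-27, 20)), 24)) = Add(76, Mul(Rational(1941, 400), 24)) = Add(76, Rational(5823, 50)) = Rational(9623, 50)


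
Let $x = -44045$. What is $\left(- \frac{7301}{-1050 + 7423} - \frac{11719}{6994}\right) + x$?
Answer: $- \frac{1963333050671}{44572762} \approx -44048.0$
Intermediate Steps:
$\left(- \frac{7301}{-1050 + 7423} - \frac{11719}{6994}\right) + x = \left(- \frac{7301}{-1050 + 7423} - \frac{11719}{6994}\right) - 44045 = \left(- \frac{7301}{6373} - \frac{11719}{6994}\right) - 44045 = - \frac{125748381}{44572762} - 44045 = - \frac{1963333050671}{44572762}$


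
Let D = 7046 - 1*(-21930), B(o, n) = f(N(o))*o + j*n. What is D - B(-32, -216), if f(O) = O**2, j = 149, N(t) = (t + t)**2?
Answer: 536932072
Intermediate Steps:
N(t) = 4*t**2 (N(t) = (2*t)**2 = 4*t**2)
B(o, n) = 16*o**5 + 149*n (B(o, n) = (4*o**2)**2*o + 149*n = (16*o**4)*o + 149*n = 16*o**5 + 149*n)
D = 28976 (D = 7046 + 21930 = 28976)
D - B(-32, -216) = 28976 - (16*(-32)**5 + 149*(-216)) = 28976 - (16*(-33554432) - 32184) = 28976 - (-536870912 - 32184) = 28976 - 1*(-536903096) = 28976 + 536903096 = 536932072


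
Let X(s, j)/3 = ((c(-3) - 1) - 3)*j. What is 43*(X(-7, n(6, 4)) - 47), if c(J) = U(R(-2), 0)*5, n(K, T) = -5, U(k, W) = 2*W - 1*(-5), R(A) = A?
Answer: -15566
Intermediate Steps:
U(k, W) = 5 + 2*W (U(k, W) = 2*W + 5 = 5 + 2*W)
c(J) = 25 (c(J) = (5 + 2*0)*5 = (5 + 0)*5 = 5*5 = 25)
X(s, j) = 63*j (X(s, j) = 3*(((25 - 1) - 3)*j) = 3*((24 - 3)*j) = 3*(21*j) = 63*j)
43*(X(-7, n(6, 4)) - 47) = 43*(63*(-5) - 47) = 43*(-315 - 47) = 43*(-362) = -15566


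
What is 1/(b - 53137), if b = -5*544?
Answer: -1/55857 ≈ -1.7903e-5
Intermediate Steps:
b = -2720
1/(b - 53137) = 1/(-2720 - 53137) = 1/(-55857) = -1/55857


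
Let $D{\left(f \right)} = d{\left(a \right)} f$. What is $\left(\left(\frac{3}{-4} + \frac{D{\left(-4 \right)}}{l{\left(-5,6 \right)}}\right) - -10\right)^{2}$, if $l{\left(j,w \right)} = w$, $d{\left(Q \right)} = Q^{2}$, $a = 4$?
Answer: $\frac{289}{144} \approx 2.0069$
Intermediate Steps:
$D{\left(f \right)} = 16 f$ ($D{\left(f \right)} = 4^{2} f = 16 f$)
$\left(\left(\frac{3}{-4} + \frac{D{\left(-4 \right)}}{l{\left(-5,6 \right)}}\right) - -10\right)^{2} = \left(\left(\frac{3}{-4} + \frac{16 \left(-4\right)}{6}\right) - -10\right)^{2} = \left(\left(3 \left(- \frac{1}{4}\right) - \frac{32}{3}\right) + 10\right)^{2} = \left(\left(- \frac{3}{4} - \frac{32}{3}\right) + 10\right)^{2} = \left(- \frac{137}{12} + 10\right)^{2} = \left(- \frac{17}{12}\right)^{2} = \frac{289}{144}$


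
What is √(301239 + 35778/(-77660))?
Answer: √454198101037230/38830 ≈ 548.85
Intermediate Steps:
√(301239 + 35778/(-77660)) = √(301239 + 35778*(-1/77660)) = √(301239 - 17889/38830) = √(11697092481/38830) = √454198101037230/38830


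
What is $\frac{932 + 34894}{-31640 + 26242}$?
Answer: $- \frac{17913}{2699} \approx -6.6369$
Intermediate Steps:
$\frac{932 + 34894}{-31640 + 26242} = \frac{35826}{-5398} = 35826 \left(- \frac{1}{5398}\right) = - \frac{17913}{2699}$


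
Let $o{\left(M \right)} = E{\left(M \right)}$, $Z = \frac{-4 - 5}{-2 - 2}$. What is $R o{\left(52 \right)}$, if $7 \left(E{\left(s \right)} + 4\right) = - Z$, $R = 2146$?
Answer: $- \frac{129833}{14} \approx -9273.8$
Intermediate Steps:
$Z = \frac{9}{4}$ ($Z = - \frac{9}{-4} = \left(-9\right) \left(- \frac{1}{4}\right) = \frac{9}{4} \approx 2.25$)
$E{\left(s \right)} = - \frac{121}{28}$ ($E{\left(s \right)} = -4 + \frac{\left(-1\right) \frac{9}{4}}{7} = -4 + \frac{1}{7} \left(- \frac{9}{4}\right) = -4 - \frac{9}{28} = - \frac{121}{28}$)
$o{\left(M \right)} = - \frac{121}{28}$
$R o{\left(52 \right)} = 2146 \left(- \frac{121}{28}\right) = - \frac{129833}{14}$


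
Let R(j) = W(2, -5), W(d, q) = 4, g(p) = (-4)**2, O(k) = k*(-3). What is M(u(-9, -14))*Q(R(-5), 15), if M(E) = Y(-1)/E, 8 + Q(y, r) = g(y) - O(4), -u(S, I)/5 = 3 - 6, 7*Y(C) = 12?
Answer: 16/7 ≈ 2.2857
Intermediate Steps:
O(k) = -3*k
g(p) = 16
Y(C) = 12/7 (Y(C) = (1/7)*12 = 12/7)
R(j) = 4
u(S, I) = 15 (u(S, I) = -5*(3 - 6) = -5*(-3) = 15)
Q(y, r) = 20 (Q(y, r) = -8 + (16 - (-3)*4) = -8 + (16 - 1*(-12)) = -8 + (16 + 12) = -8 + 28 = 20)
M(E) = 12/(7*E)
M(u(-9, -14))*Q(R(-5), 15) = ((12/7)/15)*20 = ((12/7)*(1/15))*20 = (4/35)*20 = 16/7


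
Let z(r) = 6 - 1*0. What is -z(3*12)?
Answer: -6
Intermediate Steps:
z(r) = 6 (z(r) = 6 + 0 = 6)
-z(3*12) = -1*6 = -6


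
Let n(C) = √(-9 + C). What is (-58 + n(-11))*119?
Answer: -6902 + 238*I*√5 ≈ -6902.0 + 532.18*I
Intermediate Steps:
(-58 + n(-11))*119 = (-58 + √(-9 - 11))*119 = (-58 + √(-20))*119 = (-58 + 2*I*√5)*119 = -6902 + 238*I*√5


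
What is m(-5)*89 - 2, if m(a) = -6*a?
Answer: 2668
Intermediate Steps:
m(-5)*89 - 2 = -6*(-5)*89 - 2 = 30*89 - 2 = 2670 - 2 = 2668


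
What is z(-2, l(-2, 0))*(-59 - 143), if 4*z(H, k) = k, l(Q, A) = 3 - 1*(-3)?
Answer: -303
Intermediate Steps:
l(Q, A) = 6 (l(Q, A) = 3 + 3 = 6)
z(H, k) = k/4
z(-2, l(-2, 0))*(-59 - 143) = ((1/4)*6)*(-59 - 143) = (3/2)*(-202) = -303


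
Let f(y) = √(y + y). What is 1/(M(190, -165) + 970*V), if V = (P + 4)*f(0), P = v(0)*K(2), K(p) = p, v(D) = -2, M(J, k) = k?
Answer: -1/165 ≈ -0.0060606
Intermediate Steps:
f(y) = √2*√y (f(y) = √(2*y) = √2*√y)
P = -4 (P = -2*2 = -4)
V = 0 (V = (-4 + 4)*(√2*√0) = 0*(√2*0) = 0*0 = 0)
1/(M(190, -165) + 970*V) = 1/(-165 + 970*0) = 1/(-165 + 0) = 1/(-165) = -1/165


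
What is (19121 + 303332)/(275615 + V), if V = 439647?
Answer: 322453/715262 ≈ 0.45082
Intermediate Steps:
(19121 + 303332)/(275615 + V) = (19121 + 303332)/(275615 + 439647) = 322453/715262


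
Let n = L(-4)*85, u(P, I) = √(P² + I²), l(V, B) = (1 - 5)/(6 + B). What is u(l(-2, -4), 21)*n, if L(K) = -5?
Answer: -425*√445 ≈ -8965.4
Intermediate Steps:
l(V, B) = -4/(6 + B)
u(P, I) = √(I² + P²)
n = -425 (n = -5*85 = -425)
u(l(-2, -4), 21)*n = √(21² + (-4/(6 - 4))²)*(-425) = √(441 + (-4/2)²)*(-425) = √(441 + (-4*½)²)*(-425) = √(441 + (-2)²)*(-425) = √(441 + 4)*(-425) = √445*(-425) = -425*√445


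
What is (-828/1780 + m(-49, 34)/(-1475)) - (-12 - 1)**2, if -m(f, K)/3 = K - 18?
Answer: -22242268/131275 ≈ -169.43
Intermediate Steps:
m(f, K) = 54 - 3*K (m(f, K) = -3*(K - 18) = -3*(-18 + K) = 54 - 3*K)
(-828/1780 + m(-49, 34)/(-1475)) - (-12 - 1)**2 = (-828/1780 + (54 - 3*34)/(-1475)) - (-12 - 1)**2 = (-828*1/1780 + (54 - 102)*(-1/1475)) - 1*(-13)**2 = (-207/445 - 48*(-1/1475)) - 1*169 = (-207/445 + 48/1475) - 169 = -56793/131275 - 169 = -22242268/131275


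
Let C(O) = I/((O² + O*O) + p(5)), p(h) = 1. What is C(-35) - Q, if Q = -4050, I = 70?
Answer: 9926620/2451 ≈ 4050.0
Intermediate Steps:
C(O) = 70/(1 + 2*O²) (C(O) = 70/((O² + O*O) + 1) = 70/((O² + O²) + 1) = 70/(2*O² + 1) = 70/(1 + 2*O²))
C(-35) - Q = 70/(1 + 2*(-35)²) - 1*(-4050) = 70/(1 + 2*1225) + 4050 = 70/(1 + 2450) + 4050 = 70/2451 + 4050 = 9926620/2451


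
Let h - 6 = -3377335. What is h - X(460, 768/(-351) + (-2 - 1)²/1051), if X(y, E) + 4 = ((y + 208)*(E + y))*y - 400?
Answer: -17714136264235/122967 ≈ -1.4406e+8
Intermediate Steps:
h = -3377329 (h = 6 - 3377335 = -3377329)
X(y, E) = -404 + y*(208 + y)*(E + y) (X(y, E) = -4 + (((y + 208)*(E + y))*y - 400) = -4 + (((208 + y)*(E + y))*y - 400) = -4 + (y*(208 + y)*(E + y) - 400) = -4 + (-400 + y*(208 + y)*(E + y)) = -404 + y*(208 + y)*(E + y))
h - X(460, 768/(-351) + (-2 - 1)²/1051) = -3377329 - (-404 + 460³ + 208*460² + (768/(-351) + (-2 - 1)²/1051)*460² + 208*(768/(-351) + (-2 - 1)²/1051)*460) = -3377329 - (-404 + 97336000 + 208*211600 + (768*(-1/351) + (-3)²*(1/1051))*211600 + 208*(768*(-1/351) + (-3)²*(1/1051))*460) = -3377329 - (-404 + 97336000 + 44012800 + (-256/117 + 9*(1/1051))*211600 + 208*(-256/117 + 9*(1/1051))*460) = -3377329 - (-404 + 97336000 + 44012800 + (-256/117 + 9/1051)*211600 + 208*(-256/117 + 9/1051)*460) = -3377329 - (-404 + 97336000 + 44012800 - 268003/122967*211600 + 208*(-268003/122967)*460) = -3377329 - (-404 + 97336000 + 44012800 - 56709434800/122967 - 1972502080/9459) = -3377329 - 1*17298836249092/122967 = -3377329 - 17298836249092/122967 = -17714136264235/122967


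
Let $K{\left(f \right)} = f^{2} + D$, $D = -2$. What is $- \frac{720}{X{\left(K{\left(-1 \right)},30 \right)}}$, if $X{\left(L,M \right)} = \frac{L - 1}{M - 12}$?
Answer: $6480$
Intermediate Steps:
$K{\left(f \right)} = -2 + f^{2}$ ($K{\left(f \right)} = f^{2} - 2 = -2 + f^{2}$)
$X{\left(L,M \right)} = \frac{-1 + L}{-12 + M}$
$- \frac{720}{X{\left(K{\left(-1 \right)},30 \right)}} = - \frac{720}{\frac{1}{-12 + 30} \left(-1 - \left(2 - \left(-1\right)^{2}\right)\right)} = - \frac{720}{\frac{1}{18} \left(-1 + \left(-2 + 1\right)\right)} = - \frac{720}{\frac{1}{18} \left(-1 - 1\right)} = - \frac{720}{\frac{1}{18} \left(-2\right)} = - \frac{720}{- \frac{1}{9}} = \left(-720\right) \left(-9\right) = 6480$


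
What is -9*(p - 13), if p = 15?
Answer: -18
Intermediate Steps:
-9*(p - 13) = -9*(15 - 13) = -9*2 = -18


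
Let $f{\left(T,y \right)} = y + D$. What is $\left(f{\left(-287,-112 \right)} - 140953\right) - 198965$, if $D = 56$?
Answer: $-339974$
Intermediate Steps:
$f{\left(T,y \right)} = 56 + y$ ($f{\left(T,y \right)} = y + 56 = 56 + y$)
$\left(f{\left(-287,-112 \right)} - 140953\right) - 198965 = \left(\left(56 - 112\right) - 140953\right) - 198965 = \left(-56 - 140953\right) - 198965 = -141009 - 198965 = -339974$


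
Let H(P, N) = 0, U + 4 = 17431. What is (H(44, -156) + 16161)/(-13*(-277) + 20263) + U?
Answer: 415894089/23864 ≈ 17428.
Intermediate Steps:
U = 17427 (U = -4 + 17431 = 17427)
(H(44, -156) + 16161)/(-13*(-277) + 20263) + U = (0 + 16161)/(-13*(-277) + 20263) + 17427 = 16161/(3601 + 20263) + 17427 = 16161/23864 + 17427 = 415894089/23864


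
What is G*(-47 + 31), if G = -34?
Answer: 544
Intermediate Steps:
G*(-47 + 31) = -34*(-47 + 31) = -34*(-16) = 544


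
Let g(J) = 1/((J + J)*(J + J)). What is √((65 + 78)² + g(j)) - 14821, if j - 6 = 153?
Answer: -14821 + √2067884677/318 ≈ -14678.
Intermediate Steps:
j = 159 (j = 6 + 153 = 159)
g(J) = 1/(4*J²) (g(J) = 1/((2*J)*(2*J)) = 1/(4*J²))
√((65 + 78)² + g(j)) - 14821 = √((65 + 78)² + (¼)/159²) - 14821 = √(143² + (¼)*(1/25281)) - 14821 = √(20449 + 1/101124) - 14821 = √(2067884677/101124) - 14821 = √2067884677/318 - 14821 = -14821 + √2067884677/318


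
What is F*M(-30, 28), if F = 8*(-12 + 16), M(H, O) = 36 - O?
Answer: 256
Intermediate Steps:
F = 32 (F = 8*4 = 32)
F*M(-30, 28) = 32*(36 - 1*28) = 32*(36 - 28) = 32*8 = 256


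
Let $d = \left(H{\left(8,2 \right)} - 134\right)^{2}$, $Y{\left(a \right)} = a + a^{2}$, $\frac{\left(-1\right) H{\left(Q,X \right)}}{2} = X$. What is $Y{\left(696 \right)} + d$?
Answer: $504156$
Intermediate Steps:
$H{\left(Q,X \right)} = - 2 X$
$d = 19044$ ($d = \left(\left(-2\right) 2 - 134\right)^{2} = \left(-4 - 134\right)^{2} = \left(-138\right)^{2} = 19044$)
$Y{\left(696 \right)} + d = 696 \left(1 + 696\right) + 19044 = 696 \cdot 697 + 19044 = 485112 + 19044 = 504156$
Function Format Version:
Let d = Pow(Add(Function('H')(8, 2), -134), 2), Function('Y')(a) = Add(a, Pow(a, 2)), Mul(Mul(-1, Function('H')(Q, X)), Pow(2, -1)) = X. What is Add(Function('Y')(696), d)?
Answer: 504156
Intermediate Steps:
Function('H')(Q, X) = Mul(-2, X)
d = 19044 (d = Pow(Add(Mul(-2, 2), -134), 2) = Pow(Add(-4, -134), 2) = Pow(-138, 2) = 19044)
Add(Function('Y')(696), d) = Add(Mul(696, Add(1, 696)), 19044) = Add(Mul(696, 697), 19044) = Add(485112, 19044) = 504156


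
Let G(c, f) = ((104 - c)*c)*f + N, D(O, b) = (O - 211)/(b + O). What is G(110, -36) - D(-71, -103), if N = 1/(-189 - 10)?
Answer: 137109578/5771 ≈ 23758.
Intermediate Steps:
D(O, b) = (-211 + O)/(O + b)
N = -1/199 (N = 1/(-199) = -1/199 ≈ -0.0050251)
G(c, f) = -1/199 + c*f*(104 - c) (G(c, f) = ((104 - c)*c)*f - 1/199 = (c*(104 - c))*f - 1/199 = c*f*(104 - c) - 1/199 = -1/199 + c*f*(104 - c))
G(110, -36) - D(-71, -103) = (-1/199 - 1*(-36)*110² + 104*110*(-36)) - (-211 - 71)/(-71 - 103) = (-1/199 - 1*(-36)*12100 - 411840) - (-282)/(-174) = (-1/199 + 435600 - 411840) - (-1)*(-282)/174 = 4728239/199 - 1*47/29 = 4728239/199 - 47/29 = 137109578/5771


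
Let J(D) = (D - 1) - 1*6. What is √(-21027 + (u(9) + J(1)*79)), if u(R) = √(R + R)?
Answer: √(-21501 + 3*√2) ≈ 146.62*I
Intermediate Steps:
u(R) = √2*√R (u(R) = √(2*R) = √2*√R)
J(D) = -7 + D (J(D) = (-1 + D) - 6 = -7 + D)
√(-21027 + (u(9) + J(1)*79)) = √(-21027 + (√2*√9 + (-7 + 1)*79)) = √(-21027 + (√2*3 - 6*79)) = √(-21027 + (3*√2 - 474)) = √(-21027 + (-474 + 3*√2)) = √(-21501 + 3*√2)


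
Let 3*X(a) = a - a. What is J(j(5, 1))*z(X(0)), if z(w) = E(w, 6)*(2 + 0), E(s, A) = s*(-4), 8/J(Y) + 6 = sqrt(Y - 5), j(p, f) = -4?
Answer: 0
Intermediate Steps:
J(Y) = 8/(-6 + sqrt(-5 + Y)) (J(Y) = 8/(-6 + sqrt(Y - 5)) = 8/(-6 + sqrt(-5 + Y)))
X(a) = 0 (X(a) = (a - a)/3 = (1/3)*0 = 0)
E(s, A) = -4*s
z(w) = -8*w (z(w) = (-4*w)*(2 + 0) = -4*w*2 = -8*w)
J(j(5, 1))*z(X(0)) = (8/(-6 + sqrt(-5 - 4)))*(-8*0) = (8/(-6 + sqrt(-9)))*0 = (8/(-6 + 3*I))*0 = (8*((-6 - 3*I)/45))*0 = (8*(-6 - 3*I)/45)*0 = 0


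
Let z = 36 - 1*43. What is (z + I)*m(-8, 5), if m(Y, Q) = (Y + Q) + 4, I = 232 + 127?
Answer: 352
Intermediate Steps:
I = 359
m(Y, Q) = 4 + Q + Y (m(Y, Q) = (Q + Y) + 4 = 4 + Q + Y)
z = -7 (z = 36 - 43 = -7)
(z + I)*m(-8, 5) = (-7 + 359)*(4 + 5 - 8) = 352*1 = 352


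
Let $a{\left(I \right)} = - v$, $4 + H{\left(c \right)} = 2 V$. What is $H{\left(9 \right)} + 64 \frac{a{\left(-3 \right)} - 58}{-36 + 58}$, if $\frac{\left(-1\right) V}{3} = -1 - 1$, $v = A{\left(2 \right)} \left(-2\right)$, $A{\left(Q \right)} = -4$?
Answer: $-184$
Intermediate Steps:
$v = 8$ ($v = \left(-4\right) \left(-2\right) = 8$)
$V = 6$ ($V = - 3 \left(-1 - 1\right) = \left(-3\right) \left(-2\right) = 6$)
$H{\left(c \right)} = 8$ ($H{\left(c \right)} = -4 + 2 \cdot 6 = -4 + 12 = 8$)
$a{\left(I \right)} = -8$ ($a{\left(I \right)} = \left(-1\right) 8 = -8$)
$H{\left(9 \right)} + 64 \frac{a{\left(-3 \right)} - 58}{-36 + 58} = 8 + 64 \frac{-8 - 58}{-36 + 58} = 8 + 64 \left(- \frac{66}{22}\right) = 8 + 64 \left(\left(-66\right) \frac{1}{22}\right) = 8 + 64 \left(-3\right) = 8 - 192 = -184$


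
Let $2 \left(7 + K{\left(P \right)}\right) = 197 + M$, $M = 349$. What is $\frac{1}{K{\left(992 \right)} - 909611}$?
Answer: $- \frac{1}{909345} \approx -1.0997 \cdot 10^{-6}$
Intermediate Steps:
$K{\left(P \right)} = 266$ ($K{\left(P \right)} = -7 + \frac{197 + 349}{2} = -7 + \frac{1}{2} \cdot 546 = -7 + 273 = 266$)
$\frac{1}{K{\left(992 \right)} - 909611} = \frac{1}{266 - 909611} = \frac{1}{-909345} = - \frac{1}{909345}$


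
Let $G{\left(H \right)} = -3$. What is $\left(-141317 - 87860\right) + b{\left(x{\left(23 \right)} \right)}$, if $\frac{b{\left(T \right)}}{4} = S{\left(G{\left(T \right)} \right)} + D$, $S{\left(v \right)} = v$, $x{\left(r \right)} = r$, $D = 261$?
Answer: $-228145$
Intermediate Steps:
$b{\left(T \right)} = 1032$ ($b{\left(T \right)} = 4 \left(-3 + 261\right) = 4 \cdot 258 = 1032$)
$\left(-141317 - 87860\right) + b{\left(x{\left(23 \right)} \right)} = \left(-141317 - 87860\right) + 1032 = -229177 + 1032 = -228145$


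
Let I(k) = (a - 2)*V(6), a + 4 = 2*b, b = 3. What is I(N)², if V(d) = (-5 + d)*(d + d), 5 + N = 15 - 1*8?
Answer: 0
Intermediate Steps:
N = 2 (N = -5 + (15 - 1*8) = -5 + (15 - 8) = -5 + 7 = 2)
V(d) = 2*d*(-5 + d) (V(d) = (-5 + d)*(2*d) = 2*d*(-5 + d))
a = 2 (a = -4 + 2*3 = -4 + 6 = 2)
I(k) = 0 (I(k) = (2 - 2)*(2*6*(-5 + 6)) = 0*(2*6*1) = 0*12 = 0)
I(N)² = 0² = 0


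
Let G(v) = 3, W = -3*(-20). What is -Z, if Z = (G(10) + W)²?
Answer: -3969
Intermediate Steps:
W = 60
Z = 3969 (Z = (3 + 60)² = 63² = 3969)
-Z = -1*3969 = -3969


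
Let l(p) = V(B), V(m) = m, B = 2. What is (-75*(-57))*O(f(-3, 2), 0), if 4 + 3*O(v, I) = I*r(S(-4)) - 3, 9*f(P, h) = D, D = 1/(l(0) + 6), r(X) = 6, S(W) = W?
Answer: -9975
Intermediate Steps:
l(p) = 2
D = ⅛ (D = 1/(2 + 6) = 1/8 = ⅛ ≈ 0.12500)
f(P, h) = 1/72 (f(P, h) = (⅑)*(⅛) = 1/72)
O(v, I) = -7/3 + 2*I (O(v, I) = -4/3 + (I*6 - 3)/3 = -4/3 + (6*I - 3)/3 = -4/3 + (-3 + 6*I)/3 = -4/3 + (-1 + 2*I) = -7/3 + 2*I)
(-75*(-57))*O(f(-3, 2), 0) = (-75*(-57))*(-7/3 + 2*0) = 4275*(-7/3 + 0) = 4275*(-7/3) = -9975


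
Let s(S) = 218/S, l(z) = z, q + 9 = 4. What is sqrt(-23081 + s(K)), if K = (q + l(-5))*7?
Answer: 2*I*sqrt(7069510)/35 ≈ 151.93*I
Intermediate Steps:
q = -5 (q = -9 + 4 = -5)
K = -70 (K = (-5 - 5)*7 = -10*7 = -70)
sqrt(-23081 + s(K)) = sqrt(-23081 + 218/(-70)) = sqrt(-23081 + 218*(-1/70)) = sqrt(-23081 - 109/35) = sqrt(-807944/35) = 2*I*sqrt(7069510)/35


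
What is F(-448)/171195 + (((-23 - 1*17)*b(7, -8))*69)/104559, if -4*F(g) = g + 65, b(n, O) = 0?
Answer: 383/684780 ≈ 0.00055930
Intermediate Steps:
F(g) = -65/4 - g/4 (F(g) = -(g + 65)/4 = -(65 + g)/4 = -65/4 - g/4)
F(-448)/171195 + (((-23 - 1*17)*b(7, -8))*69)/104559 = (-65/4 - ¼*(-448))/171195 + (((-23 - 1*17)*0)*69)/104559 = (-65/4 + 112)*(1/171195) + (((-23 - 17)*0)*69)*(1/104559) = (383/4)*(1/171195) + (-40*0*69)*(1/104559) = 383/684780 + (0*69)*(1/104559) = 383/684780 + 0*(1/104559) = 383/684780 + 0 = 383/684780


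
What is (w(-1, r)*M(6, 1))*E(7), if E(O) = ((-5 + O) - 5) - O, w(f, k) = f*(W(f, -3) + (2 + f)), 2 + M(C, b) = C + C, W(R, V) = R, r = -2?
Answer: 0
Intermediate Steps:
M(C, b) = -2 + 2*C (M(C, b) = -2 + (C + C) = -2 + 2*C)
w(f, k) = f*(2 + 2*f) (w(f, k) = f*(f + (2 + f)) = f*(2 + 2*f))
E(O) = -10 (E(O) = (-10 + O) - O = -10)
(w(-1, r)*M(6, 1))*E(7) = ((2*(-1)*(1 - 1))*(-2 + 2*6))*(-10) = ((2*(-1)*0)*(-2 + 12))*(-10) = (0*10)*(-10) = 0*(-10) = 0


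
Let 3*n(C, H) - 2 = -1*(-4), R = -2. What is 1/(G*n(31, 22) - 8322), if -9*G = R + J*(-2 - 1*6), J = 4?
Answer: -9/74830 ≈ -0.00012027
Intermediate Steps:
G = 34/9 (G = -(-2 + 4*(-2 - 1*6))/9 = -(-2 + 4*(-2 - 6))/9 = -(-2 + 4*(-8))/9 = -(-2 - 32)/9 = -⅑*(-34) = 34/9 ≈ 3.7778)
n(C, H) = 2 (n(C, H) = ⅔ + (-1*(-4))/3 = ⅔ + (⅓)*4 = ⅔ + 4/3 = 2)
1/(G*n(31, 22) - 8322) = 1/((34/9)*2 - 8322) = 1/(68/9 - 8322) = 1/(-74830/9) = -9/74830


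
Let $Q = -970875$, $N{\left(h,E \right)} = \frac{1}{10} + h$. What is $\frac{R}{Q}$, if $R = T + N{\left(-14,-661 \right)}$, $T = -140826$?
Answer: $\frac{1408399}{9708750} \approx 0.14506$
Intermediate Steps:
$N{\left(h,E \right)} = \frac{1}{10} + h$
$R = - \frac{1408399}{10}$ ($R = -140826 + \left(\frac{1}{10} - 14\right) = -140826 - \frac{139}{10} = - \frac{1408399}{10} \approx -1.4084 \cdot 10^{5}$)
$\frac{R}{Q} = - \frac{1408399}{10 \left(-970875\right)} = \left(- \frac{1408399}{10}\right) \left(- \frac{1}{970875}\right) = \frac{1408399}{9708750}$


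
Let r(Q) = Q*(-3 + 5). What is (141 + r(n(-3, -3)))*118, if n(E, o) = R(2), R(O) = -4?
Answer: 15694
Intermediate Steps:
n(E, o) = -4
r(Q) = 2*Q (r(Q) = Q*2 = 2*Q)
(141 + r(n(-3, -3)))*118 = (141 + 2*(-4))*118 = (141 - 8)*118 = 133*118 = 15694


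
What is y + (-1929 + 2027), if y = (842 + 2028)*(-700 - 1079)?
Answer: -5105632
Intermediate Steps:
y = -5105730 (y = 2870*(-1779) = -5105730)
y + (-1929 + 2027) = -5105730 + (-1929 + 2027) = -5105730 + 98 = -5105632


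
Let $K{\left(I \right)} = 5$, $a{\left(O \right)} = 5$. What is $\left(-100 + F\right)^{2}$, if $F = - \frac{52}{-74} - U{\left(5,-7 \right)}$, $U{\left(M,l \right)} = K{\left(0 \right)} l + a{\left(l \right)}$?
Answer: $\frac{6574096}{1369} \approx 4802.1$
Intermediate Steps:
$U{\left(M,l \right)} = 5 + 5 l$ ($U{\left(M,l \right)} = 5 l + 5 = 5 + 5 l$)
$F = \frac{1136}{37}$ ($F = - \frac{52}{-74} - \left(5 + 5 \left(-7\right)\right) = \left(-52\right) \left(- \frac{1}{74}\right) - \left(5 - 35\right) = \frac{26}{37} - -30 = \frac{26}{37} + 30 = \frac{1136}{37} \approx 30.703$)
$\left(-100 + F\right)^{2} = \left(-100 + \frac{1136}{37}\right)^{2} = \left(- \frac{2564}{37}\right)^{2} = \frac{6574096}{1369}$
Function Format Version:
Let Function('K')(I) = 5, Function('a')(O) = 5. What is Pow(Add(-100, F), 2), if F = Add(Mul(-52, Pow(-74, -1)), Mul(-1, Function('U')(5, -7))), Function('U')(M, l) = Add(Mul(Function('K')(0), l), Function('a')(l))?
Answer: Rational(6574096, 1369) ≈ 4802.1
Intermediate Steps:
Function('U')(M, l) = Add(5, Mul(5, l)) (Function('U')(M, l) = Add(Mul(5, l), 5) = Add(5, Mul(5, l)))
F = Rational(1136, 37) (F = Add(Mul(-52, Pow(-74, -1)), Mul(-1, Add(5, Mul(5, -7)))) = Add(Mul(-52, Rational(-1, 74)), Mul(-1, Add(5, -35))) = Add(Rational(26, 37), Mul(-1, -30)) = Add(Rational(26, 37), 30) = Rational(1136, 37) ≈ 30.703)
Pow(Add(-100, F), 2) = Pow(Add(-100, Rational(1136, 37)), 2) = Pow(Rational(-2564, 37), 2) = Rational(6574096, 1369)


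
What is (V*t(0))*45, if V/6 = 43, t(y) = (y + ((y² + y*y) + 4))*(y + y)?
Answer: 0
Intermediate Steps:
t(y) = 2*y*(4 + y + 2*y²) (t(y) = (y + ((y² + y²) + 4))*(2*y) = (y + (2*y² + 4))*(2*y) = (y + (4 + 2*y²))*(2*y) = (4 + y + 2*y²)*(2*y) = 2*y*(4 + y + 2*y²))
V = 258 (V = 6*43 = 258)
(V*t(0))*45 = (258*(2*0*(4 + 0 + 2*0²)))*45 = (258*(2*0*(4 + 0 + 2*0)))*45 = (258*(2*0*(4 + 0 + 0)))*45 = (258*(2*0*4))*45 = (258*0)*45 = 0*45 = 0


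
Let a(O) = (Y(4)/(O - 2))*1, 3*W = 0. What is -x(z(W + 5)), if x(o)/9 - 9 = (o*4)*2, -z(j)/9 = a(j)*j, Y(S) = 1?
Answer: 999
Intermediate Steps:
W = 0 (W = (⅓)*0 = 0)
a(O) = 1/(-2 + O) (a(O) = (1/(O - 2))*1 = (1/(-2 + O))*1 = 1/(-2 + O))
z(j) = -9*j/(-2 + j)
x(o) = 81 + 72*o (x(o) = 81 + 9*((o*4)*2) = 81 + 9*((4*o)*2) = 81 + 9*(8*o) = 81 + 72*o)
-x(z(W + 5)) = -(81 + 72*(-9*(0 + 5)/(-2 + (0 + 5)))) = -(81 + 72*(-9*5/(-2 + 5))) = -(81 + 72*(-9*5/3)) = -(81 + 72*(-9*5*⅓)) = -(81 + 72*(-15)) = -(81 - 1080) = -1*(-999) = 999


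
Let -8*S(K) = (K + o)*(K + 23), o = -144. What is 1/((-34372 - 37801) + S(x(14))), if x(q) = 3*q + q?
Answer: -1/71304 ≈ -1.4024e-5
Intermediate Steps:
x(q) = 4*q
S(K) = -(-144 + K)*(23 + K)/8 (S(K) = -(K - 144)*(K + 23)/8 = -(-144 + K)*(23 + K)/8)
1/((-34372 - 37801) + S(x(14))) = 1/((-34372 - 37801) + (414 - (4*14)²/8 + 121*(4*14)/8)) = 1/(-72173 + (414 - ⅛*56² + (121/8)*56)) = 1/(-72173 + (414 - ⅛*3136 + 847)) = 1/(-72173 + (414 - 392 + 847)) = 1/(-72173 + 869) = 1/(-71304) = -1/71304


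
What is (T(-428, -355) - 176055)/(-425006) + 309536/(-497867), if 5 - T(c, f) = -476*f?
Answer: 20112196897/105798231101 ≈ 0.19010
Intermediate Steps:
T(c, f) = 5 + 476*f (T(c, f) = 5 - (-476)*f = 5 + 476*f)
(T(-428, -355) - 176055)/(-425006) + 309536/(-497867) = ((5 + 476*(-355)) - 176055)/(-425006) + 309536/(-497867) = ((5 - 168980) - 176055)*(-1/425006) + 309536*(-1/497867) = (-168975 - 176055)*(-1/425006) - 309536/497867 = -345030*(-1/425006) - 309536/497867 = 172515/212503 - 309536/497867 = 20112196897/105798231101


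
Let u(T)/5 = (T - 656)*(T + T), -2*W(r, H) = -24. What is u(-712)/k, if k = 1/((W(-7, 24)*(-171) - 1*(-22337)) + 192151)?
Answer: 2069160629760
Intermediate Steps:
W(r, H) = 12 (W(r, H) = -½*(-24) = 12)
u(T) = 10*T*(-656 + T) (u(T) = 5*((T - 656)*(T + T)) = 5*((-656 + T)*(2*T)) = 5*(2*T*(-656 + T)) = 10*T*(-656 + T))
k = 1/212436 (k = 1/((12*(-171) - 1*(-22337)) + 192151) = 1/((-2052 + 22337) + 192151) = 1/(20285 + 192151) = 1/212436 ≈ 4.7073e-6)
u(-712)/k = (10*(-712)*(-656 - 712))/(1/212436) = (10*(-712)*(-1368))*212436 = 9740160*212436 = 2069160629760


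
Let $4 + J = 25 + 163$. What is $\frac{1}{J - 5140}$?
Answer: $- \frac{1}{4956} \approx -0.00020178$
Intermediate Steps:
$J = 184$ ($J = -4 + \left(25 + 163\right) = -4 + 188 = 184$)
$\frac{1}{J - 5140} = \frac{1}{184 - 5140} = \frac{1}{-4956} = - \frac{1}{4956}$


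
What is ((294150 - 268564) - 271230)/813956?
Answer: -61411/203489 ≈ -0.30179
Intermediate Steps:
((294150 - 268564) - 271230)/813956 = (25586 - 271230)*(1/813956) = -245644*1/813956 = -61411/203489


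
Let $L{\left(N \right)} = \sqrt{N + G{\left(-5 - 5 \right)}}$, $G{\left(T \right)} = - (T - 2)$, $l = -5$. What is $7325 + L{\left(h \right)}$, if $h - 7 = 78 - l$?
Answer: $7325 + \sqrt{102} \approx 7335.1$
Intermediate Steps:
$G{\left(T \right)} = 2 - T$ ($G{\left(T \right)} = - (-2 + T) = 2 - T$)
$h = 90$ ($h = 7 + \left(78 - -5\right) = 7 + \left(78 + 5\right) = 7 + 83 = 90$)
$L{\left(N \right)} = \sqrt{12 + N}$ ($L{\left(N \right)} = \sqrt{N + \left(2 - \left(-5 - 5\right)\right)} = \sqrt{N + \left(2 - -10\right)} = \sqrt{N + \left(2 + 10\right)} = \sqrt{N + 12} = \sqrt{12 + N}$)
$7325 + L{\left(h \right)} = 7325 + \sqrt{12 + 90} = 7325 + \sqrt{102}$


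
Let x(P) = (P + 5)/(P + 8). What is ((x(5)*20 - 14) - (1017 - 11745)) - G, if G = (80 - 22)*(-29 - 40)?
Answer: 191508/13 ≈ 14731.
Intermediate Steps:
x(P) = (5 + P)/(8 + P)
G = -4002 (G = 58*(-69) = -4002)
((x(5)*20 - 14) - (1017 - 11745)) - G = ((((5 + 5)/(8 + 5))*20 - 14) - (1017 - 11745)) - 1*(-4002) = (((10/13)*20 - 14) - 1*(-10728)) + 4002 = ((((1/13)*10)*20 - 14) + 10728) + 4002 = (((10/13)*20 - 14) + 10728) + 4002 = ((200/13 - 14) + 10728) + 4002 = (18/13 + 10728) + 4002 = 139482/13 + 4002 = 191508/13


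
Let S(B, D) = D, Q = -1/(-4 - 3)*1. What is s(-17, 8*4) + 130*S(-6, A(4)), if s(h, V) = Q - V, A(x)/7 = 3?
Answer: 18887/7 ≈ 2698.1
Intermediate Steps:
A(x) = 21 (A(x) = 7*3 = 21)
Q = 1/7 (Q = -1/(-7)*1 = -1*(-1/7)*1 = (1/7)*1 = 1/7 ≈ 0.14286)
s(h, V) = 1/7 - V
s(-17, 8*4) + 130*S(-6, A(4)) = (1/7 - 8*4) + 130*21 = (1/7 - 1*32) + 2730 = (1/7 - 32) + 2730 = -223/7 + 2730 = 18887/7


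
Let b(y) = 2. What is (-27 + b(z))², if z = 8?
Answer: 625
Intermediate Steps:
(-27 + b(z))² = (-27 + 2)² = (-25)² = 625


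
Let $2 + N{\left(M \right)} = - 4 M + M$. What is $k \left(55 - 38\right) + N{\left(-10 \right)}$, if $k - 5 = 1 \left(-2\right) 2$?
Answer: $45$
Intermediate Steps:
$k = 1$ ($k = 5 + 1 \left(-2\right) 2 = 5 - 4 = 1$)
$N{\left(M \right)} = -2 - 3 M$ ($N{\left(M \right)} = -2 + \left(- 4 M + M\right) = -2 - 3 M$)
$k \left(55 - 38\right) + N{\left(-10 \right)} = 1 \left(55 - 38\right) - -28 = 1 \cdot 17 + \left(-2 + 30\right) = 17 + 28 = 45$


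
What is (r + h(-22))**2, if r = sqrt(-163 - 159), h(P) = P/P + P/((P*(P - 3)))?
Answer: -200674/625 + 48*I*sqrt(322)/25 ≈ -321.08 + 34.453*I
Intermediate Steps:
h(P) = 1 + 1/(-3 + P) (h(P) = 1 + P/((P*(-3 + P))) = 1 + P*(1/(P*(-3 + P))) = 1 + 1/(-3 + P))
r = I*sqrt(322) (r = sqrt(-322) = I*sqrt(322) ≈ 17.944*I)
(r + h(-22))**2 = (I*sqrt(322) + (-2 - 22)/(-3 - 22))**2 = (I*sqrt(322) - 24/(-25))**2 = (I*sqrt(322) - 1/25*(-24))**2 = (I*sqrt(322) + 24/25)**2 = (24/25 + I*sqrt(322))**2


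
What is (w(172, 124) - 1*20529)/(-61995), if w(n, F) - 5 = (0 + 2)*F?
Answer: 20276/61995 ≈ 0.32706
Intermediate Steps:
w(n, F) = 5 + 2*F (w(n, F) = 5 + (0 + 2)*F = 5 + 2*F)
(w(172, 124) - 1*20529)/(-61995) = ((5 + 2*124) - 1*20529)/(-61995) = ((5 + 248) - 20529)*(-1/61995) = (253 - 20529)*(-1/61995) = -20276*(-1/61995) = 20276/61995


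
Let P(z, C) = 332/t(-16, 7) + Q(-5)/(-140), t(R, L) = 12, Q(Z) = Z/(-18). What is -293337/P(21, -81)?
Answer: -147841848/13943 ≈ -10603.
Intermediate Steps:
Q(Z) = -Z/18 (Q(Z) = Z*(-1/18) = -Z/18)
P(z, C) = 13943/504 (P(z, C) = 332/12 - 1/18*(-5)/(-140) = 332*(1/12) + (5/18)*(-1/140) = 83/3 - 1/504 = 13943/504)
-293337/P(21, -81) = -293337/13943/504 = -293337*504/13943 = -147841848/13943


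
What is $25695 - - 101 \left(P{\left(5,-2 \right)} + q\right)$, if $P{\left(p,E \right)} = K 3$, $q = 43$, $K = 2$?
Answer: $30644$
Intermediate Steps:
$P{\left(p,E \right)} = 6$ ($P{\left(p,E \right)} = 2 \cdot 3 = 6$)
$25695 - - 101 \left(P{\left(5,-2 \right)} + q\right) = 25695 - - 101 \left(6 + 43\right) = 25695 - \left(-101\right) 49 = 25695 - -4949 = 25695 + 4949 = 30644$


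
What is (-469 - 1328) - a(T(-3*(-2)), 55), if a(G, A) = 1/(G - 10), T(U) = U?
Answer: -7187/4 ≈ -1796.8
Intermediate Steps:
a(G, A) = 1/(-10 + G)
(-469 - 1328) - a(T(-3*(-2)), 55) = (-469 - 1328) - 1/(-10 - 3*(-2)) = -1797 - 1/(-10 + 6) = -1797 - 1/(-4) = -1797 - 1*(-¼) = -1797 + ¼ = -7187/4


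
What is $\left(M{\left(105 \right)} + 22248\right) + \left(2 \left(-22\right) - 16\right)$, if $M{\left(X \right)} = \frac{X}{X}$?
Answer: $22189$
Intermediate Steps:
$M{\left(X \right)} = 1$
$\left(M{\left(105 \right)} + 22248\right) + \left(2 \left(-22\right) - 16\right) = \left(1 + 22248\right) + \left(2 \left(-22\right) - 16\right) = 22249 - 60 = 22189$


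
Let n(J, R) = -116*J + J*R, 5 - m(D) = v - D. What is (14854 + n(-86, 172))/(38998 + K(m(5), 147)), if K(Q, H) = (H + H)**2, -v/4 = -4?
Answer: 5019/62717 ≈ 0.080026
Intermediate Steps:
v = 16 (v = -4*(-4) = 16)
m(D) = -11 + D (m(D) = 5 - (16 - D) = 5 + (-16 + D) = -11 + D)
K(Q, H) = 4*H**2 (K(Q, H) = (2*H)**2 = 4*H**2)
(14854 + n(-86, 172))/(38998 + K(m(5), 147)) = (14854 - 86*(-116 + 172))/(38998 + 4*147**2) = (14854 - 86*56)/(38998 + 4*21609) = (14854 - 4816)/(38998 + 86436) = 10038/125434 = 10038*(1/125434) = 5019/62717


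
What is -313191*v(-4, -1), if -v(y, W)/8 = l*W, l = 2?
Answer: -5011056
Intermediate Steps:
v(y, W) = -16*W
-313191*v(-4, -1) = -(-5011056)*(-1) = -313191*16 = -5011056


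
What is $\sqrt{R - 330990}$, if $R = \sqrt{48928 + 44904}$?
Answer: $\sqrt{-330990 + 2 \sqrt{23458}} \approx 575.05 i$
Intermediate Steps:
$R = 2 \sqrt{23458}$ ($R = \sqrt{93832} = 2 \sqrt{23458} \approx 306.32$)
$\sqrt{R - 330990} = \sqrt{2 \sqrt{23458} - 330990} = \sqrt{-330990 + 2 \sqrt{23458}}$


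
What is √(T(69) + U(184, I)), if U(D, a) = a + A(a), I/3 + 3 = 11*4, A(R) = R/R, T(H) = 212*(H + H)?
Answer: 2*√7345 ≈ 171.41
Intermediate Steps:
T(H) = 424*H (T(H) = 212*(2*H) = 424*H)
A(R) = 1
I = 123 (I = -9 + 3*(11*4) = -9 + 3*44 = -9 + 132 = 123)
U(D, a) = 1 + a (U(D, a) = a + 1 = 1 + a)
√(T(69) + U(184, I)) = √(424*69 + (1 + 123)) = √(29256 + 124) = √29380 = 2*√7345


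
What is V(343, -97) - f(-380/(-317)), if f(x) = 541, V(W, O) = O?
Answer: -638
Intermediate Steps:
V(343, -97) - f(-380/(-317)) = -97 - 1*541 = -97 - 541 = -638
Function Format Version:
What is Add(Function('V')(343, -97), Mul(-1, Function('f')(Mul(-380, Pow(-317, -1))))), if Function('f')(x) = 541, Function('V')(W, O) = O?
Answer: -638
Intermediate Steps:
Add(Function('V')(343, -97), Mul(-1, Function('f')(Mul(-380, Pow(-317, -1))))) = Add(-97, Mul(-1, 541)) = Add(-97, -541) = -638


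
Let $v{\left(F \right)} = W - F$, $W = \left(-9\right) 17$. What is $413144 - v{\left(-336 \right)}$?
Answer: $412961$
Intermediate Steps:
$W = -153$
$v{\left(F \right)} = -153 - F$
$413144 - v{\left(-336 \right)} = 413144 - \left(-153 - -336\right) = 413144 - \left(-153 + 336\right) = 413144 - 183 = 412961$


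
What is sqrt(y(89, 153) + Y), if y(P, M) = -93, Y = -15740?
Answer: I*sqrt(15833) ≈ 125.83*I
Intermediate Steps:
sqrt(y(89, 153) + Y) = sqrt(-93 - 15740) = sqrt(-15833) = I*sqrt(15833)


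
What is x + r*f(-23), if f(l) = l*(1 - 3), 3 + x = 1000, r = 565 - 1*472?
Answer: 5275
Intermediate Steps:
r = 93 (r = 565 - 472 = 93)
x = 997 (x = -3 + 1000 = 997)
f(l) = -2*l (f(l) = l*(-2) = -2*l)
x + r*f(-23) = 997 + 93*(-2*(-23)) = 997 + 93*46 = 997 + 4278 = 5275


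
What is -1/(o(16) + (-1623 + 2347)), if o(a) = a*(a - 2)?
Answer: -1/948 ≈ -0.0010549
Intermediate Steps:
o(a) = a*(-2 + a)
-1/(o(16) + (-1623 + 2347)) = -1/(16*(-2 + 16) + (-1623 + 2347)) = -1/(16*14 + 724) = -1/(224 + 724) = -1/948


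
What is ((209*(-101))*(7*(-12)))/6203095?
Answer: 1773156/6203095 ≈ 0.28585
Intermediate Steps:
((209*(-101))*(7*(-12)))/6203095 = -21109*(-84)*(1/6203095) = 1773156*(1/6203095) = 1773156/6203095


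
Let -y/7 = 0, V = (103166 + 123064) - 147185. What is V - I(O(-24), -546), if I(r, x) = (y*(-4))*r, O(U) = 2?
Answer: 79045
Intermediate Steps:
V = 79045 (V = 226230 - 147185 = 79045)
y = 0 (y = -7*0 = 0)
I(r, x) = 0 (I(r, x) = (0*(-4))*r = 0*r = 0)
V - I(O(-24), -546) = 79045 - 1*0 = 79045 + 0 = 79045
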